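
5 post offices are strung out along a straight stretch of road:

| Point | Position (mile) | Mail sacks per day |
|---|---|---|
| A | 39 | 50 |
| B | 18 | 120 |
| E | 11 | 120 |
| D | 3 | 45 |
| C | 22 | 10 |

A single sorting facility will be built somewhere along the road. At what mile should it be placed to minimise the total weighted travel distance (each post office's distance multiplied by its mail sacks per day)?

For a sum of weighted absolute distances on a line, the optimum is the weighted median (not the mean). Total weight W = 345; half-weight = 172.5.
Sort by position and accumulate weight:
  mile 3 (D, w=45) → cum 45
  mile 11 (E, w=120) → cum 165
  mile 18 (B, w=120) → cum 285  ≥ 172.5 → median here
  mile 22 (C, w=10) → cum 295
  mile 39 (A, w=50) → cum 345
Optimal location: mile 18.

x = 18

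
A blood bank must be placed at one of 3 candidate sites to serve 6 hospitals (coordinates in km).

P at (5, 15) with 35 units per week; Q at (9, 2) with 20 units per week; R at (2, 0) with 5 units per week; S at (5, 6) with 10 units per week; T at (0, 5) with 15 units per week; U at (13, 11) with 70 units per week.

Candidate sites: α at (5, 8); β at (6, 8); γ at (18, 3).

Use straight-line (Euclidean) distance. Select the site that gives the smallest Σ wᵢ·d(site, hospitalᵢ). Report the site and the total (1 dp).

Total weighted distance at each candidate:
  α (5, 8): total = 1137.5
  β (6, 8): total = 1082.5
  γ (18, 3): total = 1947.2
Minimum is at β with total 1082.5 km.

β, total 1082.5 km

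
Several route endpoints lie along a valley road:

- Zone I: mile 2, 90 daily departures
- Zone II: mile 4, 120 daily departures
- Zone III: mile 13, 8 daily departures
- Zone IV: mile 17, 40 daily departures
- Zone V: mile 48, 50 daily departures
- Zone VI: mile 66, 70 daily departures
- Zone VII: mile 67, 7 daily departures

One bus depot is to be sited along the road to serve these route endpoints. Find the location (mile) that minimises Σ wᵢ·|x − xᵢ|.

x = 4

For a sum of weighted absolute distances on a line, the optimum is the weighted median (not the mean). Total weight W = 385; half-weight = 192.5.
Sort by position and accumulate weight:
  mile 2 (Zone I, w=90) → cum 90
  mile 4 (Zone II, w=120) → cum 210  ≥ 192.5 → median here
  mile 13 (Zone III, w=8) → cum 218
  mile 17 (Zone IV, w=40) → cum 258
  mile 48 (Zone V, w=50) → cum 308
  mile 66 (Zone VI, w=70) → cum 378
  mile 67 (Zone VII, w=7) → cum 385
Optimal location: mile 4.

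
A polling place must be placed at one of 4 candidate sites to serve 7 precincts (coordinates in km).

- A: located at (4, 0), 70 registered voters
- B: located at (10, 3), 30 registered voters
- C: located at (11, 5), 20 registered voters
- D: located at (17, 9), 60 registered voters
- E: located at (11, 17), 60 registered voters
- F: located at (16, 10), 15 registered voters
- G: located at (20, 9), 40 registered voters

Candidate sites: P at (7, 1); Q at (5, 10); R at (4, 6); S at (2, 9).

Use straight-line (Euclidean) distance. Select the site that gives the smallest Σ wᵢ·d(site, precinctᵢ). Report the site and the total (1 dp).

P, total 3002.1 km

Total weighted distance at each candidate:
  P (7, 1): total = 3002.1
  Q (5, 10): total = 3159.8
  R (4, 6): total = 3186.4
  S (2, 9): total = 3695.4
Minimum is at P with total 3002.1 km.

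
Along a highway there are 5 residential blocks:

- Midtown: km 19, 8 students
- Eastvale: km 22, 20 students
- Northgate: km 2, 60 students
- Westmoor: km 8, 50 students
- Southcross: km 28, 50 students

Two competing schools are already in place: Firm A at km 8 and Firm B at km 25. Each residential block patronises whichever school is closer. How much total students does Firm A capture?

The indifferent point is the midpoint (8+25)/2 = 16.5; residential blocks left of it (closer to Firm A at 8) go to Firm A, those right go to Firm B.
  Northgate at 2 (w=60) → Firm A
  Westmoor at 8 (w=50) → Firm A
  Midtown at 19 (w=8) → Firm B
  Eastvale at 22 (w=20) → Firm B
  Southcross at 28 (w=50) → Firm B
Firm A captures 110; Firm B captures 78.

110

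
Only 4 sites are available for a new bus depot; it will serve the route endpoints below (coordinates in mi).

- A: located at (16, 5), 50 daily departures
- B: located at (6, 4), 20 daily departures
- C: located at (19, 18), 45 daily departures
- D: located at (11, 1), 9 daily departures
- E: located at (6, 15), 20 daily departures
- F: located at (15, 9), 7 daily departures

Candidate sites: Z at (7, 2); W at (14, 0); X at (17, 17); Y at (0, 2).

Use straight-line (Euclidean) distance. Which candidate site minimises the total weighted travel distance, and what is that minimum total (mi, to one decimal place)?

Total weighted distance at each candidate:
  Z (7, 2): total = 1791.4
  W (14, 0): total = 1720.7
  X (17, 17): total = 1478.4
  Y (0, 2): total = 2559.8
Minimum is at X with total 1478.4 mi.

X, total 1478.4 mi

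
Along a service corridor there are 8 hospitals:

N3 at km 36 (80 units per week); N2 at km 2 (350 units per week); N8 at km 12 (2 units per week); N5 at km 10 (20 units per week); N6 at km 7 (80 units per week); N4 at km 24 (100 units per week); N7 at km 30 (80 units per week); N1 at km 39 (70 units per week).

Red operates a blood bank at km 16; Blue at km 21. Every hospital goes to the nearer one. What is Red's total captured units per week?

452

The indifferent point is the midpoint (16+21)/2 = 18.5; hospitals left of it (closer to Red at 16) go to Red, those right go to Blue.
  N2 at 2 (w=350) → Red
  N6 at 7 (w=80) → Red
  N5 at 10 (w=20) → Red
  N8 at 12 (w=2) → Red
  N4 at 24 (w=100) → Blue
  N7 at 30 (w=80) → Blue
  N3 at 36 (w=80) → Blue
  N1 at 39 (w=70) → Blue
Red captures 452; Blue captures 330.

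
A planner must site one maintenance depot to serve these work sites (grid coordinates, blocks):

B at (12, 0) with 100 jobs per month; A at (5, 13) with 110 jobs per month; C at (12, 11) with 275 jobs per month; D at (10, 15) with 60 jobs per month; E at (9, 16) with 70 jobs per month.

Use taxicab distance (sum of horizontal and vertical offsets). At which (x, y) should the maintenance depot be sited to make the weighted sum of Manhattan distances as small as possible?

(12, 11)

Manhattan distance separates: Σwᵢ(|x−xᵢ|+|y−yᵢ|) = Σwᵢ|x−xᵢ| + Σwᵢ|y−yᵢ|, so x and y are optimised independently as 1-D weighted medians.
Total weight W = 615; half = 307.5.
x-coordinate, sorted with cumulative weight:
  x=5 (A, w=110) cum 110
  x=9 (E, w=70) cum 180
  x=10 (D, w=60) cum 240
  x=12 (B, w=100) cum 340  ← median
  x=12 (C, w=275) cum 615
⇒ x* = 12
y-coordinate, sorted with cumulative weight:
  y=0 (B, w=100) cum 100
  y=11 (C, w=275) cum 375  ← median
  y=13 (A, w=110) cum 485
  y=15 (D, w=60) cum 545
  y=16 (E, w=70) cum 615
⇒ y* = 11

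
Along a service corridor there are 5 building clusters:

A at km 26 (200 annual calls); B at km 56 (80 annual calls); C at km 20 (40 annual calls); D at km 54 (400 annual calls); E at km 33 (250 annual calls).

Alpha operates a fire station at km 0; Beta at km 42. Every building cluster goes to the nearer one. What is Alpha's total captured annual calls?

The indifferent point is the midpoint (0+42)/2 = 21; building clusters left of it (closer to Alpha at 0) go to Alpha, those right go to Beta.
  C at 20 (w=40) → Alpha
  A at 26 (w=200) → Beta
  E at 33 (w=250) → Beta
  D at 54 (w=400) → Beta
  B at 56 (w=80) → Beta
Alpha captures 40; Beta captures 930.

40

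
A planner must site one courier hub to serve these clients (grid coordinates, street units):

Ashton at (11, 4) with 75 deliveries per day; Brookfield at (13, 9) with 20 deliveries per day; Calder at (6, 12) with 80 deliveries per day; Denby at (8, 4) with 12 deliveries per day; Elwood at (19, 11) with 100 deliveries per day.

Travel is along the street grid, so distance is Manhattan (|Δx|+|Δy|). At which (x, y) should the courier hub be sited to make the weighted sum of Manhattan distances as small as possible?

Manhattan distance separates: Σwᵢ(|x−xᵢ|+|y−yᵢ|) = Σwᵢ|x−xᵢ| + Σwᵢ|y−yᵢ|, so x and y are optimised independently as 1-D weighted medians.
Total weight W = 287; half = 143.5.
x-coordinate, sorted with cumulative weight:
  x=6 (Calder, w=80) cum 80
  x=8 (Denby, w=12) cum 92
  x=11 (Ashton, w=75) cum 167  ← median
  x=13 (Brookfield, w=20) cum 187
  x=19 (Elwood, w=100) cum 287
⇒ x* = 11
y-coordinate, sorted with cumulative weight:
  y=4 (Ashton, w=75) cum 75
  y=4 (Denby, w=12) cum 87
  y=9 (Brookfield, w=20) cum 107
  y=11 (Elwood, w=100) cum 207  ← median
  y=12 (Calder, w=80) cum 287
⇒ y* = 11

(11, 11)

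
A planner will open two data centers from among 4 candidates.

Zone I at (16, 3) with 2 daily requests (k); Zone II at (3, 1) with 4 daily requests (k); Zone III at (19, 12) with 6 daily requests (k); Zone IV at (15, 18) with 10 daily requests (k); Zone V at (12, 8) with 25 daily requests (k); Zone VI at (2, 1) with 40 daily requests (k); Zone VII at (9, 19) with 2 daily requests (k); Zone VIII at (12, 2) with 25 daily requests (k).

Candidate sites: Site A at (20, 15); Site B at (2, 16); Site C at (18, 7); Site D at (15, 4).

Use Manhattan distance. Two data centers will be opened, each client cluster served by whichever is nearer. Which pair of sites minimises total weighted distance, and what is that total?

Evaluate every pair (each demand assigned to the nearer of the two):
  {Site A, Site D}: total = 1138
  {Site B, Site D}: total = 1196
  {Site C, Site D}: total = 1222
  {Site B, Site C}: total = 1322
  {Site A, Site C}: total = 1560
  {Site A, Site B}: total = 1720
Best pair: {Site A, Site D} with total 1138.

{Site A, Site D}, total 1138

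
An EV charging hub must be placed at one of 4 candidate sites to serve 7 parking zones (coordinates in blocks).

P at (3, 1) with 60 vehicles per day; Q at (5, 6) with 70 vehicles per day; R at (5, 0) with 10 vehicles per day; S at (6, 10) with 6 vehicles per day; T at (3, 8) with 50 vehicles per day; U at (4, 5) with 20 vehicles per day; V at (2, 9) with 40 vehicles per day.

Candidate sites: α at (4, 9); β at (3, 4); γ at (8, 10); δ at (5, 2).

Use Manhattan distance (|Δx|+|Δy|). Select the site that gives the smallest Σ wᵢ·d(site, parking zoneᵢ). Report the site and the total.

β, total 1054 blocks

Total weighted distance at each candidate:
  α (4, 9): total = 1198
  β (3, 4): total = 1054
  γ (8, 10): total = 2282
  δ (5, 2): total = 1414
Minimum is at β with total 1054 blocks.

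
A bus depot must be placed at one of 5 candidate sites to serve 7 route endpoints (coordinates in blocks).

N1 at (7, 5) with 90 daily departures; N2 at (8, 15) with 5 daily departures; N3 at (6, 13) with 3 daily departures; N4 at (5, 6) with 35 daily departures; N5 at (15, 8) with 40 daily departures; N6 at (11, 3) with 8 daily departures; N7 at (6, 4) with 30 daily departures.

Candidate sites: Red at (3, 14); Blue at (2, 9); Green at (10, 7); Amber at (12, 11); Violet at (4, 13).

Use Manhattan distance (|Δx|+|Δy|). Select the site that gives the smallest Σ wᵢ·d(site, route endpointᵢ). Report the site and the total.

Total weighted distance at each candidate:
  Red (3, 14): total = 2824
  Blue (2, 9): total = 2054
  Green (10, 7): total = 1230
  Amber (12, 11): total = 2176
  Violet (4, 13): total = 2412
Minimum is at Green with total 1230 blocks.

Green, total 1230 blocks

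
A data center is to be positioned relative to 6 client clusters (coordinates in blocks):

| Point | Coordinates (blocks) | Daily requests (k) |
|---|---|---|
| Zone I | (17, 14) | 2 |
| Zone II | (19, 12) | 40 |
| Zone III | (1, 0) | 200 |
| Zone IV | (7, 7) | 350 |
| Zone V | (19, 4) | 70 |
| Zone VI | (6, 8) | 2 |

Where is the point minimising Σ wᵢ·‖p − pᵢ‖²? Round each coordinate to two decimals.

The minimiser of Σwᵢ‖p−pᵢ‖² is the weighted centroid p* = (Σwᵢpᵢ)/(Σwᵢ).
Σwᵢ = 664.
Σwᵢxᵢ = 2·17 + 40·19 + 200·1 + 350·7 + 70·19 + 2·6 = 4786.
Σwᵢyᵢ = 2·14 + 40·12 + 200·0 + 350·7 + 70·4 + 2·8 = 3254.
x* = 4786/664 = 7.21, y* = 3254/664 = 4.90.

(7.21, 4.90)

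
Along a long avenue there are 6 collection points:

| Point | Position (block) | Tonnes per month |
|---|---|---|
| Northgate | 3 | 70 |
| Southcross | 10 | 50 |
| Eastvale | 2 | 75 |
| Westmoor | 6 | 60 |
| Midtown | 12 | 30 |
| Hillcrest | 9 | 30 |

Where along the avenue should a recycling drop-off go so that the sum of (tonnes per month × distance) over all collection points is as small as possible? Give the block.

For a sum of weighted absolute distances on a line, the optimum is the weighted median (not the mean). Total weight W = 315; half-weight = 157.5.
Sort by position and accumulate weight:
  block 2 (Eastvale, w=75) → cum 75
  block 3 (Northgate, w=70) → cum 145
  block 6 (Westmoor, w=60) → cum 205  ≥ 157.5 → median here
  block 9 (Hillcrest, w=30) → cum 235
  block 10 (Southcross, w=50) → cum 285
  block 12 (Midtown, w=30) → cum 315
Optimal location: block 6.

x = 6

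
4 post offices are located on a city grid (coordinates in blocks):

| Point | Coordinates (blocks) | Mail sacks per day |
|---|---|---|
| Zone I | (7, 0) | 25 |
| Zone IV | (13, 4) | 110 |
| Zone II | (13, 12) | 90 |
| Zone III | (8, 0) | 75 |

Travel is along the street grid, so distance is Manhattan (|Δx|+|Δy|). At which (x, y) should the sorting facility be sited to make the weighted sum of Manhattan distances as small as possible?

Manhattan distance separates: Σwᵢ(|x−xᵢ|+|y−yᵢ|) = Σwᵢ|x−xᵢ| + Σwᵢ|y−yᵢ|, so x and y are optimised independently as 1-D weighted medians.
Total weight W = 300; half = 150.
x-coordinate, sorted with cumulative weight:
  x=7 (Zone I, w=25) cum 25
  x=8 (Zone III, w=75) cum 100
  x=13 (Zone IV, w=110) cum 210  ← median
  x=13 (Zone II, w=90) cum 300
⇒ x* = 13
y-coordinate, sorted with cumulative weight:
  y=0 (Zone I, w=25) cum 25
  y=0 (Zone III, w=75) cum 100
  y=4 (Zone IV, w=110) cum 210  ← median
  y=12 (Zone II, w=90) cum 300
⇒ y* = 4

(13, 4)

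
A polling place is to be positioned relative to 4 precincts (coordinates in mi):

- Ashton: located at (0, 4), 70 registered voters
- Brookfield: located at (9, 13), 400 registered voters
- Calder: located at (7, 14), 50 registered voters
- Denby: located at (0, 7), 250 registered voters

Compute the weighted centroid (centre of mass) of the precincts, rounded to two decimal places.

(5.13, 10.30)

The minimiser of Σwᵢ‖p−pᵢ‖² is the weighted centroid p* = (Σwᵢpᵢ)/(Σwᵢ).
Σwᵢ = 770.
Σwᵢxᵢ = 70·0 + 400·9 + 50·7 + 250·0 = 3950.
Σwᵢyᵢ = 70·4 + 400·13 + 50·14 + 250·7 = 7930.
x* = 3950/770 = 5.13, y* = 7930/770 = 10.30.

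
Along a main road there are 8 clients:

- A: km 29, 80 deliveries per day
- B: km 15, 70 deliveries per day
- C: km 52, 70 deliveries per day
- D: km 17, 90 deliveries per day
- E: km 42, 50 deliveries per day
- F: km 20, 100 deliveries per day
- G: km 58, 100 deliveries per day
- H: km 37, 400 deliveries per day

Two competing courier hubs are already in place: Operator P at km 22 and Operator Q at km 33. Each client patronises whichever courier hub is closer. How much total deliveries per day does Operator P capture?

260

The indifferent point is the midpoint (22+33)/2 = 27.5; clients left of it (closer to Operator P at 22) go to Operator P, those right go to Operator Q.
  B at 15 (w=70) → Operator P
  D at 17 (w=90) → Operator P
  F at 20 (w=100) → Operator P
  A at 29 (w=80) → Operator Q
  H at 37 (w=400) → Operator Q
  E at 42 (w=50) → Operator Q
  C at 52 (w=70) → Operator Q
  G at 58 (w=100) → Operator Q
Operator P captures 260; Operator Q captures 700.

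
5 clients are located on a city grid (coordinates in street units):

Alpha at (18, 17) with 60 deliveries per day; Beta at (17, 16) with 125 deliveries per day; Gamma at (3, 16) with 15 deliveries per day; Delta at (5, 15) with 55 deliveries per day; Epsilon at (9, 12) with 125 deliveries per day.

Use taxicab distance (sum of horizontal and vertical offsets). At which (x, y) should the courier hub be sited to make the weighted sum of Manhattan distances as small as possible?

(9, 16)

Manhattan distance separates: Σwᵢ(|x−xᵢ|+|y−yᵢ|) = Σwᵢ|x−xᵢ| + Σwᵢ|y−yᵢ|, so x and y are optimised independently as 1-D weighted medians.
Total weight W = 380; half = 190.
x-coordinate, sorted with cumulative weight:
  x=3 (Gamma, w=15) cum 15
  x=5 (Delta, w=55) cum 70
  x=9 (Epsilon, w=125) cum 195  ← median
  x=17 (Beta, w=125) cum 320
  x=18 (Alpha, w=60) cum 380
⇒ x* = 9
y-coordinate, sorted with cumulative weight:
  y=12 (Epsilon, w=125) cum 125
  y=15 (Delta, w=55) cum 180
  y=16 (Beta, w=125) cum 305  ← median
  y=16 (Gamma, w=15) cum 320
  y=17 (Alpha, w=60) cum 380
⇒ y* = 16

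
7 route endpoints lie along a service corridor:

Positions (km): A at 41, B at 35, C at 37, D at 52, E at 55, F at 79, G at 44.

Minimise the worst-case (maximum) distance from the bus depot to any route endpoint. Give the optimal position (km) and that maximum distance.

The 1-center on a line is the midpoint of the two extreme points: leftmost at 35, rightmost at 79.
Optimal location = (35 + 79)/2 = 57; maximum distance = (79 − 35)/2 = 22.

location 57, max distance 22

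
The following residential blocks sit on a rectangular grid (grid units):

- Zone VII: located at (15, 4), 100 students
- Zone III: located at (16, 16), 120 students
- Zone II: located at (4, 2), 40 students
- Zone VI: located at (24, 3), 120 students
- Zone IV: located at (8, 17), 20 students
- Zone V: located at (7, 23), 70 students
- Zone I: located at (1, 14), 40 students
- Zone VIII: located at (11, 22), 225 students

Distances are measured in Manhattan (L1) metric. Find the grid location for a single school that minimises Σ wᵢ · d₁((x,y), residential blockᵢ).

Manhattan distance separates: Σwᵢ(|x−xᵢ|+|y−yᵢ|) = Σwᵢ|x−xᵢ| + Σwᵢ|y−yᵢ|, so x and y are optimised independently as 1-D weighted medians.
Total weight W = 735; half = 367.5.
x-coordinate, sorted with cumulative weight:
  x=1 (Zone I, w=40) cum 40
  x=4 (Zone II, w=40) cum 80
  x=7 (Zone V, w=70) cum 150
  x=8 (Zone IV, w=20) cum 170
  x=11 (Zone VIII, w=225) cum 395  ← median
  x=15 (Zone VII, w=100) cum 495
  x=16 (Zone III, w=120) cum 615
  x=24 (Zone VI, w=120) cum 735
⇒ x* = 11
y-coordinate, sorted with cumulative weight:
  y=2 (Zone II, w=40) cum 40
  y=3 (Zone VI, w=120) cum 160
  y=4 (Zone VII, w=100) cum 260
  y=14 (Zone I, w=40) cum 300
  y=16 (Zone III, w=120) cum 420  ← median
  y=17 (Zone IV, w=20) cum 440
  y=22 (Zone VIII, w=225) cum 665
  y=23 (Zone V, w=70) cum 735
⇒ y* = 16

(11, 16)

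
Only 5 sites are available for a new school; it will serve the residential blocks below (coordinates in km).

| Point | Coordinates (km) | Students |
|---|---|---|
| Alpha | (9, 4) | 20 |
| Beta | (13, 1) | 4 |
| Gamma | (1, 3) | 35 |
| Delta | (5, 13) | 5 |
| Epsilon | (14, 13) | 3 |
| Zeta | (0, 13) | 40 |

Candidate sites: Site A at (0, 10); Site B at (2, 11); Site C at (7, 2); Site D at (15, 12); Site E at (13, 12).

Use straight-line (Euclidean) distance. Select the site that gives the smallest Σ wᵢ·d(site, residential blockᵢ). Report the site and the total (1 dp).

Total weighted distance at each candidate:
  Site A (0, 10): total = 719.2
  Site B (2, 11): total = 707.3
  Site C (7, 2): total = 910.3
  Site D (15, 12): total = 1483.1
  Site E (13, 12): total = 1314.0
Minimum is at Site B with total 707.3 km.

Site B, total 707.3 km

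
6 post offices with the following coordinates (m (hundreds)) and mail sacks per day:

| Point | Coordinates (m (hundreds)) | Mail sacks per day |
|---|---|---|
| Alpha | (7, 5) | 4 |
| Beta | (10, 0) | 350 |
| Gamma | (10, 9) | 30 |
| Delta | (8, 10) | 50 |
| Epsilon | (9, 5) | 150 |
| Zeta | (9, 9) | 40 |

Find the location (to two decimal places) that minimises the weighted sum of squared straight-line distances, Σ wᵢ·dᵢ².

(9.52, 3.04)

The minimiser of Σwᵢ‖p−pᵢ‖² is the weighted centroid p* = (Σwᵢpᵢ)/(Σwᵢ).
Σwᵢ = 624.
Σwᵢxᵢ = 4·7 + 350·10 + 30·10 + 50·8 + 150·9 + 40·9 = 5938.
Σwᵢyᵢ = 4·5 + 350·0 + 30·9 + 50·10 + 150·5 + 40·9 = 1900.
x* = 5938/624 = 9.52, y* = 1900/624 = 3.04.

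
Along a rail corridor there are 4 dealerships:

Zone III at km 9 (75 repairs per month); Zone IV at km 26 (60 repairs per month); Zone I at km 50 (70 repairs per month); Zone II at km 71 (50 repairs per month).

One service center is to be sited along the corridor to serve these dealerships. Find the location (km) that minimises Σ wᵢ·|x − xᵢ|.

x = 26

For a sum of weighted absolute distances on a line, the optimum is the weighted median (not the mean). Total weight W = 255; half-weight = 127.5.
Sort by position and accumulate weight:
  km 9 (Zone III, w=75) → cum 75
  km 26 (Zone IV, w=60) → cum 135  ≥ 127.5 → median here
  km 50 (Zone I, w=70) → cum 205
  km 71 (Zone II, w=50) → cum 255
Optimal location: km 26.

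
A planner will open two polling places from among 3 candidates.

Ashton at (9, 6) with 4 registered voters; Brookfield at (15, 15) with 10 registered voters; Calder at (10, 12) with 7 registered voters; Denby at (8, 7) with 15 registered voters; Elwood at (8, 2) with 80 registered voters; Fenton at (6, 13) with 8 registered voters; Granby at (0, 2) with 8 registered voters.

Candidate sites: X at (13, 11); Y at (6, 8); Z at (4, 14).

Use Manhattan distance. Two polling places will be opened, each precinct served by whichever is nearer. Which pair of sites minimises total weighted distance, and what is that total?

Evaluate every pair (each demand assigned to the nearer of the two):
  {X, Y}: total = 929
  {Y, Z}: total = 1001
  {X, Z}: total = 1531
Best pair: {X, Y} with total 929.

{X, Y}, total 929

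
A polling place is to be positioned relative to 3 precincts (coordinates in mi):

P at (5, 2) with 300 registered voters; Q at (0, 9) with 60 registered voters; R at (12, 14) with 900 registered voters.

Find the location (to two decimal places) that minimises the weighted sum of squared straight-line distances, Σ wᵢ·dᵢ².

The minimiser of Σwᵢ‖p−pᵢ‖² is the weighted centroid p* = (Σwᵢpᵢ)/(Σwᵢ).
Σwᵢ = 1260.
Σwᵢxᵢ = 300·5 + 60·0 + 900·12 = 12300.
Σwᵢyᵢ = 300·2 + 60·9 + 900·14 = 13740.
x* = 12300/1260 = 9.76, y* = 13740/1260 = 10.90.

(9.76, 10.90)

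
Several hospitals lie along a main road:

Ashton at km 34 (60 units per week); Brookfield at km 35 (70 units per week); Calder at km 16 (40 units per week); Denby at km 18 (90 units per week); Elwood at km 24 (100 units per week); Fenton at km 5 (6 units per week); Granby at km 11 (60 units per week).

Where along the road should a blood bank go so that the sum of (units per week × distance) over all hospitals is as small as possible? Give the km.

For a sum of weighted absolute distances on a line, the optimum is the weighted median (not the mean). Total weight W = 426; half-weight = 213.
Sort by position and accumulate weight:
  km 5 (Fenton, w=6) → cum 6
  km 11 (Granby, w=60) → cum 66
  km 16 (Calder, w=40) → cum 106
  km 18 (Denby, w=90) → cum 196
  km 24 (Elwood, w=100) → cum 296  ≥ 213 → median here
  km 34 (Ashton, w=60) → cum 356
  km 35 (Brookfield, w=70) → cum 426
Optimal location: km 24.

x = 24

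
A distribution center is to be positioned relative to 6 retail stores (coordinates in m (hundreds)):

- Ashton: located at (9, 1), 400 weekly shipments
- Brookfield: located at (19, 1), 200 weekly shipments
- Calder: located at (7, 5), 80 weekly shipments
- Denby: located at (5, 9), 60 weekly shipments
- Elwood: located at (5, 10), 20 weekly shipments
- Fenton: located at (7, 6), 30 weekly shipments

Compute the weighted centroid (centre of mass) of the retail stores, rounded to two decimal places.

(10.85, 2.43)

The minimiser of Σwᵢ‖p−pᵢ‖² is the weighted centroid p* = (Σwᵢpᵢ)/(Σwᵢ).
Σwᵢ = 790.
Σwᵢxᵢ = 400·9 + 200·19 + 80·7 + 60·5 + 20·5 + 30·7 = 8570.
Σwᵢyᵢ = 400·1 + 200·1 + 80·5 + 60·9 + 20·10 + 30·6 = 1920.
x* = 8570/790 = 10.85, y* = 1920/790 = 2.43.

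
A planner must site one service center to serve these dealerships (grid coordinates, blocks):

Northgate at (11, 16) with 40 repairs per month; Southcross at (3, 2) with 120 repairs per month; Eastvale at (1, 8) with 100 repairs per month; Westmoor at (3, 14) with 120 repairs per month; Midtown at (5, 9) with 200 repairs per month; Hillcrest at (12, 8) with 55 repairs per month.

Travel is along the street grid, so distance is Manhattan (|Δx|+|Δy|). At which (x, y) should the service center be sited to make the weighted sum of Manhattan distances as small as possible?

(3, 9)

Manhattan distance separates: Σwᵢ(|x−xᵢ|+|y−yᵢ|) = Σwᵢ|x−xᵢ| + Σwᵢ|y−yᵢ|, so x and y are optimised independently as 1-D weighted medians.
Total weight W = 635; half = 317.5.
x-coordinate, sorted with cumulative weight:
  x=1 (Eastvale, w=100) cum 100
  x=3 (Southcross, w=120) cum 220
  x=3 (Westmoor, w=120) cum 340  ← median
  x=5 (Midtown, w=200) cum 540
  x=11 (Northgate, w=40) cum 580
  x=12 (Hillcrest, w=55) cum 635
⇒ x* = 3
y-coordinate, sorted with cumulative weight:
  y=2 (Southcross, w=120) cum 120
  y=8 (Eastvale, w=100) cum 220
  y=8 (Hillcrest, w=55) cum 275
  y=9 (Midtown, w=200) cum 475  ← median
  y=14 (Westmoor, w=120) cum 595
  y=16 (Northgate, w=40) cum 635
⇒ y* = 9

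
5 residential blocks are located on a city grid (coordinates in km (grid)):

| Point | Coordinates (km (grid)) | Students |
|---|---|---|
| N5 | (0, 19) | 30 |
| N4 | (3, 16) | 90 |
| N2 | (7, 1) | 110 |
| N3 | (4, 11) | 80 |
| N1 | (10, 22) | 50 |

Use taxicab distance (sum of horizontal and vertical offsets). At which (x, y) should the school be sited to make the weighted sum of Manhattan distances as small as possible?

(4, 11)

Manhattan distance separates: Σwᵢ(|x−xᵢ|+|y−yᵢ|) = Σwᵢ|x−xᵢ| + Σwᵢ|y−yᵢ|, so x and y are optimised independently as 1-D weighted medians.
Total weight W = 360; half = 180.
x-coordinate, sorted with cumulative weight:
  x=0 (N5, w=30) cum 30
  x=3 (N4, w=90) cum 120
  x=4 (N3, w=80) cum 200  ← median
  x=7 (N2, w=110) cum 310
  x=10 (N1, w=50) cum 360
⇒ x* = 4
y-coordinate, sorted with cumulative weight:
  y=1 (N2, w=110) cum 110
  y=11 (N3, w=80) cum 190  ← median
  y=16 (N4, w=90) cum 280
  y=19 (N5, w=30) cum 310
  y=22 (N1, w=50) cum 360
⇒ y* = 11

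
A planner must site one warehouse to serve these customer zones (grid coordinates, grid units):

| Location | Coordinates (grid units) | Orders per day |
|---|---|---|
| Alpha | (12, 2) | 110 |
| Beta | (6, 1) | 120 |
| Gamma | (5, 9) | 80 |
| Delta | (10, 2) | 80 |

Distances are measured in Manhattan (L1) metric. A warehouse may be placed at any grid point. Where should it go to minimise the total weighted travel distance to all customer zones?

Manhattan distance separates: Σwᵢ(|x−xᵢ|+|y−yᵢ|) = Σwᵢ|x−xᵢ| + Σwᵢ|y−yᵢ|, so x and y are optimised independently as 1-D weighted medians.
Total weight W = 390; half = 195.
x-coordinate, sorted with cumulative weight:
  x=5 (Gamma, w=80) cum 80
  x=6 (Beta, w=120) cum 200  ← median
  x=10 (Delta, w=80) cum 280
  x=12 (Alpha, w=110) cum 390
⇒ x* = 6
y-coordinate, sorted with cumulative weight:
  y=1 (Beta, w=120) cum 120
  y=2 (Alpha, w=110) cum 230  ← median
  y=2 (Delta, w=80) cum 310
  y=9 (Gamma, w=80) cum 390
⇒ y* = 2

(6, 2)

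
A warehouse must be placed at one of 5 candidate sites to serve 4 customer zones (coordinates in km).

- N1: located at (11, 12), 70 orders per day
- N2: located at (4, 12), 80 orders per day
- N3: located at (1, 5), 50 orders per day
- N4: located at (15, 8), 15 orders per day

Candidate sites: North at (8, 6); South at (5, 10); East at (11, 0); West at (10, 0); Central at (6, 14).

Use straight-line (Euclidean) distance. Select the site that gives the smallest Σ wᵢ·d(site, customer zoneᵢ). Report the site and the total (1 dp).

South, total 1094.7 km

Total weighted distance at each candidate:
  North (8, 6): total = 1509.2
  South (5, 10): total = 1094.7
  East (11, 0): total = 2644.6
  West (10, 0): total = 2572.5
  Central (6, 14): total = 1280.3
Minimum is at South with total 1094.7 km.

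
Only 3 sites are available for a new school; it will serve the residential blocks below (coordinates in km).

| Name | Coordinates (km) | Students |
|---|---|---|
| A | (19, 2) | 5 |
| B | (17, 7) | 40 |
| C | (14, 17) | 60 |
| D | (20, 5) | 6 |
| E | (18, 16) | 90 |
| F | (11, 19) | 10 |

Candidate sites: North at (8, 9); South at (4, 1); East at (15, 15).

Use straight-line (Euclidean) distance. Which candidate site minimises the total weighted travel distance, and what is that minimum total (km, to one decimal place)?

Total weighted distance at each candidate:
  North (8, 9): total = 2312.9
  South (4, 1): total = 3918.7
  East (15, 15): total = 940.3
Minimum is at East with total 940.3 km.

East, total 940.3 km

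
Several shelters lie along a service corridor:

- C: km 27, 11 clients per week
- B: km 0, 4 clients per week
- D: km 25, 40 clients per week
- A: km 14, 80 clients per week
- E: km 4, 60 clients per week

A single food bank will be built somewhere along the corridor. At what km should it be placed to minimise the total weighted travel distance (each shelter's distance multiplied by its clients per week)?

For a sum of weighted absolute distances on a line, the optimum is the weighted median (not the mean). Total weight W = 195; half-weight = 97.5.
Sort by position and accumulate weight:
  km 0 (B, w=4) → cum 4
  km 4 (E, w=60) → cum 64
  km 14 (A, w=80) → cum 144  ≥ 97.5 → median here
  km 25 (D, w=40) → cum 184
  km 27 (C, w=11) → cum 195
Optimal location: km 14.

x = 14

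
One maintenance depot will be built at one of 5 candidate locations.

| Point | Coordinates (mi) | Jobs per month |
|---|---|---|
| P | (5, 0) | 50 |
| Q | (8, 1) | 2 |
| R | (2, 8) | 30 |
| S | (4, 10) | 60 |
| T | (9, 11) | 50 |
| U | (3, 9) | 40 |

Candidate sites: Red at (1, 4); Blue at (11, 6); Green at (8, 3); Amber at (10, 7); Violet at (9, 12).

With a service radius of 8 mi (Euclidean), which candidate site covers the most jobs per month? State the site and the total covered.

Coverage radius r = 8 mi; a point is covered iff (Δx)²+(Δy)² ≤ 8² = 64.
  Red (1, 4): covers {P, Q, R, S, U} → 182
  Blue (11, 6): covers {Q, T} → 52
  Green (8, 3): covers {P, Q, R, U} → 122
  Amber (10, 7): covers {Q, S, T, U} → 152
  Violet (9, 12): covers {S, T, U} → 150
Maximum coverage at Red: 182 jobs per month.

Red, covering 182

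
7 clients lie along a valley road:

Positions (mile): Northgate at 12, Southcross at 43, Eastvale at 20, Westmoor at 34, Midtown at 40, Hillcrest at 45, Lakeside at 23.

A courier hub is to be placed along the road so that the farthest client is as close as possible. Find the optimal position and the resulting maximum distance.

The 1-center on a line is the midpoint of the two extreme points: leftmost at 12, rightmost at 45.
Optimal location = (12 + 45)/2 = 28.5; maximum distance = (45 − 12)/2 = 16.5.

location 28.5, max distance 16.5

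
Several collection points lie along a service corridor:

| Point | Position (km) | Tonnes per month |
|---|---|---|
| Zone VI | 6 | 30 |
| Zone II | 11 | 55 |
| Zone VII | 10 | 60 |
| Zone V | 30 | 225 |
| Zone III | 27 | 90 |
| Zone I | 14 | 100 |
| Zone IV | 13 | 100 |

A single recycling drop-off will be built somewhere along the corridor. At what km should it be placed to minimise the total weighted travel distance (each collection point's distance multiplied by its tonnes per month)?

x = 14

For a sum of weighted absolute distances on a line, the optimum is the weighted median (not the mean). Total weight W = 660; half-weight = 330.
Sort by position and accumulate weight:
  km 6 (Zone VI, w=30) → cum 30
  km 10 (Zone VII, w=60) → cum 90
  km 11 (Zone II, w=55) → cum 145
  km 13 (Zone IV, w=100) → cum 245
  km 14 (Zone I, w=100) → cum 345  ≥ 330 → median here
  km 27 (Zone III, w=90) → cum 435
  km 30 (Zone V, w=225) → cum 660
Optimal location: km 14.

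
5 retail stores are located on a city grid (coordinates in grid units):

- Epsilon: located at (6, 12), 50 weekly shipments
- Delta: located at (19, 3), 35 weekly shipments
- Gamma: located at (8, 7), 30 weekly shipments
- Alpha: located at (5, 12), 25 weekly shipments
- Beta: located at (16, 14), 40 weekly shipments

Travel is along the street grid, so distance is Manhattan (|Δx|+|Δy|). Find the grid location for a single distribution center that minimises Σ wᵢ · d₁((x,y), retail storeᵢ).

Manhattan distance separates: Σwᵢ(|x−xᵢ|+|y−yᵢ|) = Σwᵢ|x−xᵢ| + Σwᵢ|y−yᵢ|, so x and y are optimised independently as 1-D weighted medians.
Total weight W = 180; half = 90.
x-coordinate, sorted with cumulative weight:
  x=5 (Alpha, w=25) cum 25
  x=6 (Epsilon, w=50) cum 75
  x=8 (Gamma, w=30) cum 105  ← median
  x=16 (Beta, w=40) cum 145
  x=19 (Delta, w=35) cum 180
⇒ x* = 8
y-coordinate, sorted with cumulative weight:
  y=3 (Delta, w=35) cum 35
  y=7 (Gamma, w=30) cum 65
  y=12 (Epsilon, w=50) cum 115  ← median
  y=12 (Alpha, w=25) cum 140
  y=14 (Beta, w=40) cum 180
⇒ y* = 12

(8, 12)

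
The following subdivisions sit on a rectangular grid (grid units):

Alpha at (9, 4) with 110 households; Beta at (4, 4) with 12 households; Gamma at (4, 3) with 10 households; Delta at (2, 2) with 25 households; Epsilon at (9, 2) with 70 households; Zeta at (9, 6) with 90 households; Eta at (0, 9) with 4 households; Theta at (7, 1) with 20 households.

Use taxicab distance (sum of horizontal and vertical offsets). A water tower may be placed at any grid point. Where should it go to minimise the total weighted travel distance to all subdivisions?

(9, 4)

Manhattan distance separates: Σwᵢ(|x−xᵢ|+|y−yᵢ|) = Σwᵢ|x−xᵢ| + Σwᵢ|y−yᵢ|, so x and y are optimised independently as 1-D weighted medians.
Total weight W = 341; half = 170.5.
x-coordinate, sorted with cumulative weight:
  x=0 (Eta, w=4) cum 4
  x=2 (Delta, w=25) cum 29
  x=4 (Beta, w=12) cum 41
  x=4 (Gamma, w=10) cum 51
  x=7 (Theta, w=20) cum 71
  x=9 (Alpha, w=110) cum 181  ← median
  x=9 (Epsilon, w=70) cum 251
  x=9 (Zeta, w=90) cum 341
⇒ x* = 9
y-coordinate, sorted with cumulative weight:
  y=1 (Theta, w=20) cum 20
  y=2 (Delta, w=25) cum 45
  y=2 (Epsilon, w=70) cum 115
  y=3 (Gamma, w=10) cum 125
  y=4 (Alpha, w=110) cum 235  ← median
  y=4 (Beta, w=12) cum 247
  y=6 (Zeta, w=90) cum 337
  y=9 (Eta, w=4) cum 341
⇒ y* = 4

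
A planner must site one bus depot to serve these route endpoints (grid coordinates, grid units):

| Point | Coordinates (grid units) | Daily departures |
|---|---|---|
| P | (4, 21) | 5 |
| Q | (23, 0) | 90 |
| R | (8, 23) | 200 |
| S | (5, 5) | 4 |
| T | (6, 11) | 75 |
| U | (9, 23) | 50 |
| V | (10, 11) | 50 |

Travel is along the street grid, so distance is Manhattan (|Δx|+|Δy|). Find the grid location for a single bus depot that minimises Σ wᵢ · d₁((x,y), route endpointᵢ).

(8, 23)

Manhattan distance separates: Σwᵢ(|x−xᵢ|+|y−yᵢ|) = Σwᵢ|x−xᵢ| + Σwᵢ|y−yᵢ|, so x and y are optimised independently as 1-D weighted medians.
Total weight W = 474; half = 237.
x-coordinate, sorted with cumulative weight:
  x=4 (P, w=5) cum 5
  x=5 (S, w=4) cum 9
  x=6 (T, w=75) cum 84
  x=8 (R, w=200) cum 284  ← median
  x=9 (U, w=50) cum 334
  x=10 (V, w=50) cum 384
  x=23 (Q, w=90) cum 474
⇒ x* = 8
y-coordinate, sorted with cumulative weight:
  y=0 (Q, w=90) cum 90
  y=5 (S, w=4) cum 94
  y=11 (T, w=75) cum 169
  y=11 (V, w=50) cum 219
  y=21 (P, w=5) cum 224
  y=23 (R, w=200) cum 424  ← median
  y=23 (U, w=50) cum 474
⇒ y* = 23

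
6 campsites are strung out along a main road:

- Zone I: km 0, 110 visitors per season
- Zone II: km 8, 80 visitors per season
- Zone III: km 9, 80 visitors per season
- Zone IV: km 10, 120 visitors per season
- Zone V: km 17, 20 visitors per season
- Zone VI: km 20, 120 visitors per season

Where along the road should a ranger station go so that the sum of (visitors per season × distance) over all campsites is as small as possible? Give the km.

x = 9

For a sum of weighted absolute distances on a line, the optimum is the weighted median (not the mean). Total weight W = 530; half-weight = 265.
Sort by position and accumulate weight:
  km 0 (Zone I, w=110) → cum 110
  km 8 (Zone II, w=80) → cum 190
  km 9 (Zone III, w=80) → cum 270  ≥ 265 → median here
  km 10 (Zone IV, w=120) → cum 390
  km 17 (Zone V, w=20) → cum 410
  km 20 (Zone VI, w=120) → cum 530
Optimal location: km 9.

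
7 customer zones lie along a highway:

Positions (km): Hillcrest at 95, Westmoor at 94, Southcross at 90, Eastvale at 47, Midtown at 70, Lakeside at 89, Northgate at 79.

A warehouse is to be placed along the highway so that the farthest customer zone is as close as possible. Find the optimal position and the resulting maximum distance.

The 1-center on a line is the midpoint of the two extreme points: leftmost at 47, rightmost at 95.
Optimal location = (47 + 95)/2 = 71; maximum distance = (95 − 47)/2 = 24.

location 71, max distance 24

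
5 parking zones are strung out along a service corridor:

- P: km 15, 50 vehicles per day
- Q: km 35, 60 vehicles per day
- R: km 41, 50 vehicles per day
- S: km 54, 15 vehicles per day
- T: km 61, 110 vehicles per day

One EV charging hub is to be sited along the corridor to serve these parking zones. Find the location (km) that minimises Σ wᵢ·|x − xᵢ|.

x = 41

For a sum of weighted absolute distances on a line, the optimum is the weighted median (not the mean). Total weight W = 285; half-weight = 142.5.
Sort by position and accumulate weight:
  km 15 (P, w=50) → cum 50
  km 35 (Q, w=60) → cum 110
  km 41 (R, w=50) → cum 160  ≥ 142.5 → median here
  km 54 (S, w=15) → cum 175
  km 61 (T, w=110) → cum 285
Optimal location: km 41.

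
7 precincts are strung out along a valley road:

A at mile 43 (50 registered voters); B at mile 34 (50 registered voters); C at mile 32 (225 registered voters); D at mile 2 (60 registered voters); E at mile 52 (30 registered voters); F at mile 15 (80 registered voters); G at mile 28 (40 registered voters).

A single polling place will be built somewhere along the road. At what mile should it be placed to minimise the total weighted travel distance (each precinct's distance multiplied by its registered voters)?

x = 32

For a sum of weighted absolute distances on a line, the optimum is the weighted median (not the mean). Total weight W = 535; half-weight = 267.5.
Sort by position and accumulate weight:
  mile 2 (D, w=60) → cum 60
  mile 15 (F, w=80) → cum 140
  mile 28 (G, w=40) → cum 180
  mile 32 (C, w=225) → cum 405  ≥ 267.5 → median here
  mile 34 (B, w=50) → cum 455
  mile 43 (A, w=50) → cum 505
  mile 52 (E, w=30) → cum 535
Optimal location: mile 32.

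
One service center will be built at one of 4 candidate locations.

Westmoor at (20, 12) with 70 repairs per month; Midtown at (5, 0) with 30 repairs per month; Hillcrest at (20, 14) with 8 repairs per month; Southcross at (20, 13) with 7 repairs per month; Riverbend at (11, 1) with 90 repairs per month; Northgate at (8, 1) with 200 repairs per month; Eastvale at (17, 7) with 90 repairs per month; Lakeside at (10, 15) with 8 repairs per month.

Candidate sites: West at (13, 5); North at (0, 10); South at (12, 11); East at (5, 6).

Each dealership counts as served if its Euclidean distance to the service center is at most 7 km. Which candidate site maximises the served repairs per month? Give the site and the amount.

West, covering 380

Coverage radius r = 7 km; a point is covered iff (Δx)²+(Δy)² ≤ 7² = 49.
  West (13, 5): covers {Riverbend, Northgate, Eastvale} → 380
  North (0, 10): covers {none} → 0
  South (12, 11): covers {Eastvale, Lakeside} → 98
  East (5, 6): covers {Midtown, Northgate} → 230
Maximum coverage at West: 380 repairs per month.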